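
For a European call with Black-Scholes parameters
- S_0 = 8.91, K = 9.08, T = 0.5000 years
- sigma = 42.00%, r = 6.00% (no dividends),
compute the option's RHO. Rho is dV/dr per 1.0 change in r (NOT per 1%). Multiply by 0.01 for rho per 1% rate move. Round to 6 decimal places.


d1 = 0.1858682327; d2 = -0.1111166153
phi(d1) = 0.3921103267; exp(-qT) = 1.0000000000; exp(-rT) = 0.9704455335
N(d2) = 0.4557619366
Rho = K*T*exp(-rT)*N(d2) = 9.0800 * 0.5000 * 0.9704455335 * 0.4557619366 = 2.008006

Answer: Rho = 2.008006


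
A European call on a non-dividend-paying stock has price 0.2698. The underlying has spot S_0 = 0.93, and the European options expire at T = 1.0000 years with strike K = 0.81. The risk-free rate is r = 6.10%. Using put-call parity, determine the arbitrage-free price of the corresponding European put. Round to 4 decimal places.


Answer: Put price = 0.1019

Derivation:
Put-call parity: C - P = S_0 * exp(-qT) - K * exp(-rT).
S_0 * exp(-qT) = 0.9300 * 1.00000000 = 0.93000000
K * exp(-rT) = 0.8100 * 0.94082324 = 0.76206682
P = C - S*exp(-qT) + K*exp(-rT)
P = 0.2698 - 0.93000000 + 0.76206682 = 0.1019


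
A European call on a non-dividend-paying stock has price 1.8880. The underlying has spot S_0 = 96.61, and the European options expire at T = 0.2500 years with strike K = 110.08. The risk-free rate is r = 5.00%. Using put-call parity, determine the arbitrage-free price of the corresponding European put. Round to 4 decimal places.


Put-call parity: C - P = S_0 * exp(-qT) - K * exp(-rT).
S_0 * exp(-qT) = 96.6100 * 1.00000000 = 96.61000000
K * exp(-rT) = 110.0800 * 0.98757780 = 108.71256428
P = C - S*exp(-qT) + K*exp(-rT)
P = 1.8880 - 96.61000000 + 108.71256428 = 13.9906

Answer: Put price = 13.9906


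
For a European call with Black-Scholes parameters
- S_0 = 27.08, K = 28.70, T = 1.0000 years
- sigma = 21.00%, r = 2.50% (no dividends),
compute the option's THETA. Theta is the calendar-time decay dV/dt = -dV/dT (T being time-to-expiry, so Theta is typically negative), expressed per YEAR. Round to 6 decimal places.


d1 = -0.0526270225; d2 = -0.2626270225
phi(d1) = 0.3983902068; exp(-qT) = 1.0000000000; exp(-rT) = 0.9753099120
Theta = -S*exp(-qT)*phi(d1)*sigma/(2*sqrt(T)) - r*K*exp(-rT)*N(d2) + q*S*exp(-qT)*N(d1)
N(d1) = 0.4790145430; N(d2) = 0.3964190350; sqrt(T) = 1.0000000000
Term 1 = -27.0800 * 1.0000000000 * 0.3983902068 * 0.2100 / (2 * 1.0000000000) = -1.1327827140
Term 2 = -0.0250 * 28.7000 * 0.9753099120 * 0.3964190350 = -0.2774080396
Term 3 = 0 (no dividend yield, q = 0)
Theta = -1.1327827140 + (-0.2774080396) + (0.0000000000) = -1.410191

Answer: Theta = -1.410191


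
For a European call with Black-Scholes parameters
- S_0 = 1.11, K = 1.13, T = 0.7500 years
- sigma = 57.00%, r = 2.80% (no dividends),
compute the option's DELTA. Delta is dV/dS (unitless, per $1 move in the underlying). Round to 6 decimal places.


Answer: Delta = 0.599937

Derivation:
d1 = 0.2531830486; d2 = -0.2404514315
phi(d1) = 0.3863585861; exp(-qT) = 1.0000000000; exp(-rT) = 0.9792189646
N(d1) = 0.5999366175
Delta = exp(-qT) * N(d1) = 1.0000000000 * 0.5999366175 = 0.599937


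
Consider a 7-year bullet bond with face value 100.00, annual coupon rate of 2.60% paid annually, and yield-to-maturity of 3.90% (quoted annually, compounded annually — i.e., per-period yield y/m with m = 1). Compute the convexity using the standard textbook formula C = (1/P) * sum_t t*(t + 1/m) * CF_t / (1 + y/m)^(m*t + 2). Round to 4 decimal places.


Coupon per period c = face * coupon_rate / m = 2.600000
Periods per year m = 1; per-period yield y/m = 0.039000
Number of cashflows N = 7
Cashflows (t years, CF_t, discount factor 1/(1+y/m)^(m*t), PV):
  t = 1.0000: CF_t = 2.600000, DF = 0.962464, PV = 2.502406
  t = 2.0000: CF_t = 2.600000, DF = 0.926337, PV = 2.408476
  t = 3.0000: CF_t = 2.600000, DF = 0.891566, PV = 2.318071
  t = 4.0000: CF_t = 2.600000, DF = 0.858100, PV = 2.231060
  t = 5.0000: CF_t = 2.600000, DF = 0.825890, PV = 2.147314
  t = 6.0000: CF_t = 2.600000, DF = 0.794889, PV = 2.066712
  t = 7.0000: CF_t = 102.600000, DF = 0.765052, PV = 78.494374
Price P = sum_t PV_t = 92.168412
Convexity numerator sum_t t*(t + 1/m) * CF_t / (1+y/m)^(m*t + 2):
  t = 1.0000: term = 4.636142
  t = 2.0000: term = 13.386357
  t = 3.0000: term = 25.767771
  t = 4.0000: term = 41.334250
  t = 5.0000: term = 59.674085
  t = 6.0000: term = 80.407814
  t = 7.0000: term = 4071.884586
Convexity = (1/P) * sum = 4297.091005 / 92.168412 = 46.622166

Answer: Convexity = 46.6222


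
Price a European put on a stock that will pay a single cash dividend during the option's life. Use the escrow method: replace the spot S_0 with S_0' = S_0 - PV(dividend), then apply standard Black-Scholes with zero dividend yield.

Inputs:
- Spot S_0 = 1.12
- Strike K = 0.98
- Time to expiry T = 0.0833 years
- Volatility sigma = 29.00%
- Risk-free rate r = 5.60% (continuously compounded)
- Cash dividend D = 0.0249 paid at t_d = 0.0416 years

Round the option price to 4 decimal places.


PV(D) = D * exp(-r * t_d) = 0.0249 * 0.99767311 = 0.02484206
S_0' = S_0 - PV(D) = 1.1200 - 0.02484206 = 1.09515794
d1 = (ln(S_0'/K) + (r + sigma^2/2)*T) / (sigma*sqrt(T)) = 1.42497281
d2 = d1 - sigma*sqrt(T) = 1.34127377
exp(-rT) = 0.99534606
N(-d1) = 0.07708253; N(-d2) = 0.08991579
P = K * exp(-rT) * N(-d2) - S_0' * N(-d1) = 0.9800 * 0.99534606 * 0.08991579 - 1.09515794 * 0.07708253 = 0.0033

Answer: Price = 0.0033


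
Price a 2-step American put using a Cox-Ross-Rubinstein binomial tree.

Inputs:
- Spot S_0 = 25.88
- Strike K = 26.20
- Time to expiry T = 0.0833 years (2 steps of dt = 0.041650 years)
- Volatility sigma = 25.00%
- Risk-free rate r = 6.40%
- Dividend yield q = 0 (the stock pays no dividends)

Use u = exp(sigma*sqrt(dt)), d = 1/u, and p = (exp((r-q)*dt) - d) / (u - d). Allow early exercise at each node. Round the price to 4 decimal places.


Answer: Price = V(0,0) = 0.8596

Derivation:
dt = T/N = 0.041650
u = exp(sigma*sqrt(dt)) = 1.052345; d = 1/u = 0.950259
p = (exp((r-q)*dt) - d) / (u - d) = 0.513394
Discount per step: exp(-r*dt) = 0.997338
Stock lattice S(k, i) with i counting down-moves:
  k=0: S(0,0) = 25.8800
  k=1: S(1,0) = 27.2347; S(1,1) = 24.5927
  k=2: S(2,0) = 28.6603; S(2,1) = 25.8800; S(2,2) = 23.3694
Terminal payoffs V(N, i) = max(K - S_T, 0):
  V(2,0) = 0.000000; V(2,1) = 0.320000; V(2,2) = 2.830569
Backward induction: V(k, i) = exp(-r*dt) * [p * V(k+1, i) + (1-p) * V(k+1, i+1)]; then take max(V_cont, immediate exercise) for American.
  V(1,0) = exp(-r*dt) * [p*0.000000 + (1-p)*0.320000] = 0.155299; exercise = 0.000000; V(1,0) = max -> 0.155299
  V(1,1) = exp(-r*dt) * [p*0.320000 + (1-p)*2.830569] = 1.537555; exercise = 1.607300; V(1,1) = max -> 1.607300
  V(0,0) = exp(-r*dt) * [p*0.155299 + (1-p)*1.607300] = 0.859558; exercise = 0.320000; V(0,0) = max -> 0.859558


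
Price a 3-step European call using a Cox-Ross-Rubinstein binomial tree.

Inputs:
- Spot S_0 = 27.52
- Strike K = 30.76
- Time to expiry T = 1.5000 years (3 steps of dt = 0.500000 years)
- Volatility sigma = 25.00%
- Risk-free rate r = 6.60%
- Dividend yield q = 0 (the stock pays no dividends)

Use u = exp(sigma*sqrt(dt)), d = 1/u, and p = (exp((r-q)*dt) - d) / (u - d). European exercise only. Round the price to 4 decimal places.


dt = T/N = 0.500000
u = exp(sigma*sqrt(dt)) = 1.193365; d = 1/u = 0.837967
p = (exp((r-q)*dt) - d) / (u - d) = 0.550323
Discount per step: exp(-r*dt) = 0.967539
Stock lattice S(k, i) with i counting down-moves:
  k=0: S(0,0) = 27.5200
  k=1: S(1,0) = 32.8414; S(1,1) = 23.0608
  k=2: S(2,0) = 39.1918; S(2,1) = 27.5200; S(2,2) = 19.3242
  k=3: S(3,0) = 46.7701; S(3,1) = 32.8414; S(3,2) = 23.0608; S(3,3) = 16.1931
Terminal payoffs V(N, i) = max(S_T - K, 0):
  V(3,0) = 16.010053; V(3,1) = 2.081393; V(3,2) = 0.000000; V(3,3) = 0.000000
Backward induction: V(k, i) = exp(-r*dt) * [p * V(k+1, i) + (1-p) * V(k+1, i+1)].
  V(2,0) = exp(-r*dt) * [p*16.010053 + (1-p)*2.081393] = 9.430269
  V(2,1) = exp(-r*dt) * [p*2.081393 + (1-p)*0.000000] = 1.108257
  V(2,2) = exp(-r*dt) * [p*0.000000 + (1-p)*0.000000] = 0.000000
  V(1,0) = exp(-r*dt) * [p*9.430269 + (1-p)*1.108257] = 5.503412
  V(1,1) = exp(-r*dt) * [p*1.108257 + (1-p)*0.000000] = 0.590101
  V(0,0) = exp(-r*dt) * [p*5.503412 + (1-p)*0.590101] = 3.187083

Answer: Price = V(0,0) = 3.1871


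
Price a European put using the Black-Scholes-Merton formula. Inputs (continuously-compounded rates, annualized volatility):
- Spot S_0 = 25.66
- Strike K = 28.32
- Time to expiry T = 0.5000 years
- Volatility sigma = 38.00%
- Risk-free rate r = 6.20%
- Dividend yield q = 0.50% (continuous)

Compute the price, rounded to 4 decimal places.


d1 = (ln(S/K) + (r - q + 0.5*sigma^2) * T) / (sigma * sqrt(T)) = -0.12666482
d2 = d1 - sigma * sqrt(T) = -0.39536539
exp(-rT) = 0.96947557; exp(-qT) = 0.99750312
P = K * exp(-rT) * N(-d2) - S_0 * exp(-qT) * N(-d1)
N(-d1) = 0.55039715; N(-d2) = 0.65371338
P = 28.3200 * 0.96947557 * 0.65371338 - 25.6600 * 0.99750312 * 0.55039715 = 3.8601

Answer: Price = 3.8601


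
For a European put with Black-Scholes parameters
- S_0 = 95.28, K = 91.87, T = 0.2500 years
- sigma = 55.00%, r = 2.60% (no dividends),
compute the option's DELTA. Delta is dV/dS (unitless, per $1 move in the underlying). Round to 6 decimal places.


Answer: Delta = -0.384507

Derivation:
d1 = 0.2936650573; d2 = 0.0186650573
phi(d1) = 0.3821056583; exp(-qT) = 1.0000000000; exp(-rT) = 0.9935210793
N(-d1) = 0.3845069289
Delta = -exp(-qT) * N(-d1) = -1.0000000000 * 0.3845069289 = -0.384507


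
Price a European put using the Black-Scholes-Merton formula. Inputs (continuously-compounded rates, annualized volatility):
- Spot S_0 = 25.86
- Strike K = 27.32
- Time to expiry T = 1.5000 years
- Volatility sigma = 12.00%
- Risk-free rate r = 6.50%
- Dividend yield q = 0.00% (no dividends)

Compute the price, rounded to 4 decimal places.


Answer: Price = 1.0060

Derivation:
d1 = (ln(S/K) + (r - q + 0.5*sigma^2) * T) / (sigma * sqrt(T)) = 0.36319359
d2 = d1 - sigma * sqrt(T) = 0.21622421
exp(-rT) = 0.90710234; exp(-qT) = 1.00000000
P = K * exp(-rT) * N(-d2) - S_0 * exp(-qT) * N(-d1)
N(-d1) = 0.35823014; N(-d2) = 0.41440649
P = 27.3200 * 0.90710234 * 0.41440649 - 25.8600 * 1.00000000 * 0.35823014 = 1.0060


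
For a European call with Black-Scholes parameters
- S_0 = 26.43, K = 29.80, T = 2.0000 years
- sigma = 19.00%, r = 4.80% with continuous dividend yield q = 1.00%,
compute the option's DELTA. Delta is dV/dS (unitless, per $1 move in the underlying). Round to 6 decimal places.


Answer: Delta = 0.478591

Derivation:
d1 = -0.0294330030; d2 = -0.2981335799
phi(d1) = 0.3987695156; exp(-qT) = 0.9801986733; exp(-rT) = 0.9084640161
N(d1) = 0.4882596258
Delta = exp(-qT) * N(d1) = 0.9801986733 * 0.4882596258 = 0.478591


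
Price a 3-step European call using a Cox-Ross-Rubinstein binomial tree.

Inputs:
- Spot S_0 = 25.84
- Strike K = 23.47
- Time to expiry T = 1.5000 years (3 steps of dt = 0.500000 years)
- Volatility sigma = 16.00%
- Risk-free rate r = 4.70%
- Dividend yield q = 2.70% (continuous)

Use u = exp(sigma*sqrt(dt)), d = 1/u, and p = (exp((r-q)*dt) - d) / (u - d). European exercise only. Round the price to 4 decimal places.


dt = T/N = 0.500000
u = exp(sigma*sqrt(dt)) = 1.119785; d = 1/u = 0.893028
p = (exp((r-q)*dt) - d) / (u - d) = 0.516067
Discount per step: exp(-r*dt) = 0.976774
Stock lattice S(k, i) with i counting down-moves:
  k=0: S(0,0) = 25.8400
  k=1: S(1,0) = 28.9353; S(1,1) = 23.0758
  k=2: S(2,0) = 32.4013; S(2,1) = 25.8400; S(2,2) = 20.6074
  k=3: S(3,0) = 36.2825; S(3,1) = 28.9353; S(3,2) = 23.0758; S(3,3) = 18.4030
Terminal payoffs V(N, i) = max(S_T - K, 0):
  V(3,0) = 12.812478; V(3,1) = 5.465255; V(3,2) = 0.000000; V(3,3) = 0.000000
Backward induction: V(k, i) = exp(-r*dt) * [p * V(k+1, i) + (1-p) * V(k+1, i+1)].
  V(2,0) = exp(-r*dt) * [p*12.812478 + (1-p)*5.465255] = 9.041914
  V(2,1) = exp(-r*dt) * [p*5.465255 + (1-p)*0.000000] = 2.754931
  V(2,2) = exp(-r*dt) * [p*0.000000 + (1-p)*0.000000] = 0.000000
  V(1,0) = exp(-r*dt) * [p*9.041914 + (1-p)*2.754931] = 5.860093
  V(1,1) = exp(-r*dt) * [p*2.754931 + (1-p)*0.000000] = 1.388708
  V(0,0) = exp(-r*dt) * [p*5.860093 + (1-p)*1.388708] = 3.610394

Answer: Price = V(0,0) = 3.6104


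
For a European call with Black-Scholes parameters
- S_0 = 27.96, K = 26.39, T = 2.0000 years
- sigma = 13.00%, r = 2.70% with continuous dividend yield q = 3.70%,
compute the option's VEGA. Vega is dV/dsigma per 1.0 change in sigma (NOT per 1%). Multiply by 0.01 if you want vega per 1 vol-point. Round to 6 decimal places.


Answer: Vega = 14.015514

Derivation:
d1 = 0.2974731154; d2 = 0.1136253523
phi(d1) = 0.3816758234; exp(-qT) = 0.9286716938; exp(-rT) = 0.9474321065
Vega = S * exp(-qT) * phi(d1) * sqrt(T) = 27.9600 * 0.9286716938 * 0.3816758234 * 1.4142135624 = 14.015514


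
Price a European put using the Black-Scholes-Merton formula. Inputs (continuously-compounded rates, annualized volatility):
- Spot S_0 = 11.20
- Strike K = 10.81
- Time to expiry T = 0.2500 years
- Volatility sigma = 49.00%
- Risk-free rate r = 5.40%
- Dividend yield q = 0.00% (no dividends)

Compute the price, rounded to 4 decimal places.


d1 = (ln(S/K) + (r - q + 0.5*sigma^2) * T) / (sigma * sqrt(T)) = 0.32226386
d2 = d1 - sigma * sqrt(T) = 0.07726386
exp(-rT) = 0.98659072; exp(-qT) = 1.00000000
P = K * exp(-rT) * N(-d2) - S_0 * exp(-qT) * N(-d1)
N(-d1) = 0.37362640; N(-d2) = 0.46920682
P = 10.8100 * 0.98659072 * 0.46920682 - 11.2000 * 1.00000000 * 0.37362640 = 0.8195

Answer: Price = 0.8195


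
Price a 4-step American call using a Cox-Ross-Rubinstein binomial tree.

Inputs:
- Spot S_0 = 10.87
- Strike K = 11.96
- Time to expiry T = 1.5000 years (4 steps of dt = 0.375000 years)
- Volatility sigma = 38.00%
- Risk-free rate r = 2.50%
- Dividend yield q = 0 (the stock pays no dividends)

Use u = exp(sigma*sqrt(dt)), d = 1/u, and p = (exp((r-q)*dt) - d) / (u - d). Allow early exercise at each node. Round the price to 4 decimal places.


dt = T/N = 0.375000
u = exp(sigma*sqrt(dt)) = 1.262005; d = 1/u = 0.792390
p = (exp((r-q)*dt) - d) / (u - d) = 0.462143
Discount per step: exp(-r*dt) = 0.990669
Stock lattice S(k, i) with i counting down-moves:
  k=0: S(0,0) = 10.8700
  k=1: S(1,0) = 13.7180; S(1,1) = 8.6133
  k=2: S(2,0) = 17.3122; S(2,1) = 10.8700; S(2,2) = 6.8251
  k=3: S(3,0) = 21.8480; S(3,1) = 13.7180; S(3,2) = 8.6133; S(3,3) = 5.4081
  k=4: S(4,0) = 27.5723; S(4,1) = 17.3122; S(4,2) = 10.8700; S(4,3) = 6.8251; S(4,4) = 4.2853
Terminal payoffs V(N, i) = max(S_T - K, 0):
  V(4,0) = 15.612332; V(4,1) = 5.352171; V(4,2) = 0.000000; V(4,3) = 0.000000; V(4,4) = 0.000000
Backward induction: V(k, i) = exp(-r*dt) * [p * V(k+1, i) + (1-p) * V(k+1, i+1)]; then take max(V_cont, immediate exercise) for American.
  V(3,0) = exp(-r*dt) * [p*15.612332 + (1-p)*5.352171] = 9.999642; exercise = 9.888041; V(3,0) = max -> 9.999642
  V(3,1) = exp(-r*dt) * [p*5.352171 + (1-p)*0.000000] = 2.450386; exercise = 1.757992; V(3,1) = max -> 2.450386
  V(3,2) = exp(-r*dt) * [p*0.000000 + (1-p)*0.000000] = 0.000000; exercise = 0.000000; V(3,2) = max -> 0.000000
  V(3,3) = exp(-r*dt) * [p*0.000000 + (1-p)*0.000000] = 0.000000; exercise = 0.000000; V(3,3) = max -> 0.000000
  V(2,0) = exp(-r*dt) * [p*9.999642 + (1-p)*2.450386] = 5.883801; exercise = 5.352171; V(2,0) = max -> 5.883801
  V(2,1) = exp(-r*dt) * [p*2.450386 + (1-p)*0.000000] = 1.121861; exercise = 0.000000; V(2,1) = max -> 1.121861
  V(2,2) = exp(-r*dt) * [p*0.000000 + (1-p)*0.000000] = 0.000000; exercise = 0.000000; V(2,2) = max -> 0.000000
  V(1,0) = exp(-r*dt) * [p*5.883801 + (1-p)*1.121861] = 3.291554; exercise = 1.757992; V(1,0) = max -> 3.291554
  V(1,1) = exp(-r*dt) * [p*1.121861 + (1-p)*0.000000] = 0.513622; exercise = 0.000000; V(1,1) = max -> 0.513622
  V(0,0) = exp(-r*dt) * [p*3.291554 + (1-p)*0.513622] = 1.780651; exercise = 0.000000; V(0,0) = max -> 1.780651

Answer: Price = V(0,0) = 1.7807


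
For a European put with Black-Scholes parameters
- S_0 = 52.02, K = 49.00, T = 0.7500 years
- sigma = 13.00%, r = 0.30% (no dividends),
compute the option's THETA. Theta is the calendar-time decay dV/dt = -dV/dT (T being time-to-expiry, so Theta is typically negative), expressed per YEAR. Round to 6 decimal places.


Answer: Theta = -1.249637

Derivation:
d1 = 0.6075098207; d2 = 0.4949265182
phi(d1) = 0.3317171522; exp(-qT) = 1.0000000000; exp(-rT) = 0.9977525294
Theta = -S*exp(-qT)*phi(d1)*sigma/(2*sqrt(T)) + r*K*exp(-rT)*N(-d2) - q*S*exp(-qT)*N(-d1)
N(-d1) = 0.2717563136; N(-d2) = 0.3103259956; sqrt(T) = 0.8660254038
Term 1 = -52.0200 * 1.0000000000 * 0.3317171522 * 0.1300 / (2 * 0.8660254038) = -1.2951527771
Term 2 = 0.0030 * 49.0000 * 0.9977525294 * 0.3103259956 = 0.0455153964
Term 3 = 0 (no dividend yield, q = 0)
Theta = -1.2951527771 + (0.0455153964) + (0.0000000000) = -1.249637


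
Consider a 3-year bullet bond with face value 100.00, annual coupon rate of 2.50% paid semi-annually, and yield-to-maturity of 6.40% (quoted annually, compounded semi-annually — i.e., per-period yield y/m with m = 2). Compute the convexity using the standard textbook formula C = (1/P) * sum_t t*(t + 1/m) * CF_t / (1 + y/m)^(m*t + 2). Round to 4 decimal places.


Answer: Convexity = 9.4344

Derivation:
Coupon per period c = face * coupon_rate / m = 1.250000
Periods per year m = 2; per-period yield y/m = 0.032000
Number of cashflows N = 6
Cashflows (t years, CF_t, discount factor 1/(1+y/m)^(m*t), PV):
  t = 0.5000: CF_t = 1.250000, DF = 0.968992, PV = 1.211240
  t = 1.0000: CF_t = 1.250000, DF = 0.938946, PV = 1.173682
  t = 1.5000: CF_t = 1.250000, DF = 0.909831, PV = 1.137289
  t = 2.0000: CF_t = 1.250000, DF = 0.881620, PV = 1.102024
  t = 2.5000: CF_t = 1.250000, DF = 0.854283, PV = 1.067853
  t = 3.0000: CF_t = 101.250000, DF = 0.827793, PV = 83.814054
Price P = sum_t PV_t = 89.506144
Convexity numerator sum_t t*(t + 1/m) * CF_t / (1+y/m)^(m*t + 2):
  t = 0.5000: term = 0.568645
  t = 1.0000: term = 1.653037
  t = 1.5000: term = 3.203559
  t = 2.0000: term = 5.173707
  t = 2.5000: term = 7.519923
  t = 3.0000: term = 826.317124
Convexity = (1/P) * sum = 844.435994 / 89.506144 = 9.434391


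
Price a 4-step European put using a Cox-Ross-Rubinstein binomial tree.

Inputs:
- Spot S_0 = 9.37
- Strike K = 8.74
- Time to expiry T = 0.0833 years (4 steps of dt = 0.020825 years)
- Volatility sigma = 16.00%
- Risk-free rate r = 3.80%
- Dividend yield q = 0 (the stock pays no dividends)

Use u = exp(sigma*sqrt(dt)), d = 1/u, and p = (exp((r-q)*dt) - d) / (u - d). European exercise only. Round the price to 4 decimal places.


Answer: Price = V(0,0) = 0.0112

Derivation:
dt = T/N = 0.020825
u = exp(sigma*sqrt(dt)) = 1.023358; d = 1/u = 0.977175
p = (exp((r-q)*dt) - d) / (u - d) = 0.511370
Discount per step: exp(-r*dt) = 0.999209
Stock lattice S(k, i) with i counting down-moves:
  k=0: S(0,0) = 9.3700
  k=1: S(1,0) = 9.5889; S(1,1) = 9.1561
  k=2: S(2,0) = 9.8128; S(2,1) = 9.3700; S(2,2) = 8.9471
  k=3: S(3,0) = 10.0420; S(3,1) = 9.5889; S(3,2) = 9.1561; S(3,3) = 8.7429
  k=4: S(4,0) = 10.2766; S(4,1) = 9.8128; S(4,2) = 9.3700; S(4,3) = 8.9471; S(4,4) = 8.5434
Terminal payoffs V(N, i) = max(K - S_T, 0):
  V(4,0) = 0.000000; V(4,1) = 0.000000; V(4,2) = 0.000000; V(4,3) = 0.000000; V(4,4) = 0.196630
Backward induction: V(k, i) = exp(-r*dt) * [p * V(k+1, i) + (1-p) * V(k+1, i+1)].
  V(3,0) = exp(-r*dt) * [p*0.000000 + (1-p)*0.000000] = 0.000000
  V(3,1) = exp(-r*dt) * [p*0.000000 + (1-p)*0.000000] = 0.000000
  V(3,2) = exp(-r*dt) * [p*0.000000 + (1-p)*0.000000] = 0.000000
  V(3,3) = exp(-r*dt) * [p*0.000000 + (1-p)*0.196630] = 0.096003
  V(2,0) = exp(-r*dt) * [p*0.000000 + (1-p)*0.000000] = 0.000000
  V(2,1) = exp(-r*dt) * [p*0.000000 + (1-p)*0.000000] = 0.000000
  V(2,2) = exp(-r*dt) * [p*0.000000 + (1-p)*0.096003] = 0.046873
  V(1,0) = exp(-r*dt) * [p*0.000000 + (1-p)*0.000000] = 0.000000
  V(1,1) = exp(-r*dt) * [p*0.000000 + (1-p)*0.046873] = 0.022885
  V(0,0) = exp(-r*dt) * [p*0.000000 + (1-p)*0.022885] = 0.011174


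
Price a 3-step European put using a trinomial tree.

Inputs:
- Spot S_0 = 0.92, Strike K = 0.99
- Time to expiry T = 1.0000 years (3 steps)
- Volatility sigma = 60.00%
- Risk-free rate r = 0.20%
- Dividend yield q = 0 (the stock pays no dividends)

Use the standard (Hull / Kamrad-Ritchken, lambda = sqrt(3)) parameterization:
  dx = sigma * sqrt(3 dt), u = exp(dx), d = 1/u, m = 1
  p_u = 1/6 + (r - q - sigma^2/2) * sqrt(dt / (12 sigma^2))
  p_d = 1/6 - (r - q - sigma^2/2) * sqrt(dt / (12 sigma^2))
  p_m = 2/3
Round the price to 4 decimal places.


Answer: Price = V(0,0) = 0.2501

Derivation:
dt = T/N = 0.333333; dx = sigma*sqrt(3*dt) = 0.600000
u = exp(dx) = 1.822119; d = 1/u = 0.548812
p_u = 0.117222, p_m = 0.666667, p_d = 0.216111
Discount per step: exp(-r*dt) = 0.999334
Stock lattice S(k, j) with j the centered position index:
  k=0: S(0,+0) = 0.9200
  k=1: S(1,-1) = 0.5049; S(1,+0) = 0.9200; S(1,+1) = 1.6763
  k=2: S(2,-2) = 0.2771; S(2,-1) = 0.5049; S(2,+0) = 0.9200; S(2,+1) = 1.6763; S(2,+2) = 3.0545
  k=3: S(3,-3) = 0.1521; S(3,-2) = 0.2771; S(3,-1) = 0.5049; S(3,+0) = 0.9200; S(3,+1) = 1.6763; S(3,+2) = 3.0545; S(3,+3) = 5.5657
Terminal payoffs V(N, j) = max(K - S_T, 0):
  V(3,-3) = 0.837925; V(3,-2) = 0.712901; V(3,-1) = 0.485093; V(3,+0) = 0.070000; V(3,+1) = 0.000000; V(3,+2) = 0.000000; V(3,+3) = 0.000000
Backward induction: V(k, j) = exp(-r*dt) * [p_u * V(k+1, j+1) + p_m * V(k+1, j) + p_d * V(k+1, j-1)]
  V(2,-2) = exp(-r*dt) * [p_u*0.485093 + p_m*0.712901 + p_d*0.837925] = 0.712741
  V(2,-1) = exp(-r*dt) * [p_u*0.070000 + p_m*0.485093 + p_d*0.712901] = 0.485343
  V(2,+0) = exp(-r*dt) * [p_u*0.000000 + p_m*0.070000 + p_d*0.485093] = 0.151400
  V(2,+1) = exp(-r*dt) * [p_u*0.000000 + p_m*0.000000 + p_d*0.070000] = 0.015118
  V(2,+2) = exp(-r*dt) * [p_u*0.000000 + p_m*0.000000 + p_d*0.000000] = 0.000000
  V(1,-1) = exp(-r*dt) * [p_u*0.151400 + p_m*0.485343 + p_d*0.712741] = 0.495011
  V(1,+0) = exp(-r*dt) * [p_u*0.015118 + p_m*0.151400 + p_d*0.485343] = 0.207455
  V(1,+1) = exp(-r*dt) * [p_u*0.000000 + p_m*0.015118 + p_d*0.151400] = 0.042769
  V(0,+0) = exp(-r*dt) * [p_u*0.042769 + p_m*0.207455 + p_d*0.495011] = 0.250127


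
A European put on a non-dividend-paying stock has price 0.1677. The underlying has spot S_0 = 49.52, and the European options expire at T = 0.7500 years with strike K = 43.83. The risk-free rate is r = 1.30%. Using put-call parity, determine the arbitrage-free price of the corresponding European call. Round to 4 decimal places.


Put-call parity: C - P = S_0 * exp(-qT) - K * exp(-rT).
S_0 * exp(-qT) = 49.5200 * 1.00000000 = 49.52000000
K * exp(-rT) = 43.8300 * 0.99029738 = 43.40473404
C = P + S*exp(-qT) - K*exp(-rT)
C = 0.1677 + 49.52000000 - 43.40473404 = 6.2830

Answer: Call price = 6.2830


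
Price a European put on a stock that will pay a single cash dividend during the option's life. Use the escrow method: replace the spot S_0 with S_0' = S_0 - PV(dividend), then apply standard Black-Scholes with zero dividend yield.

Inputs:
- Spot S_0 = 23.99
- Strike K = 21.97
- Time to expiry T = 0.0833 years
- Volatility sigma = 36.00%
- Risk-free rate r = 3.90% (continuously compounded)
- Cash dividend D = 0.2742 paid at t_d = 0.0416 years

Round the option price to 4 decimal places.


Answer: Price = 0.3011

Derivation:
PV(D) = D * exp(-r * t_d) = 0.2742 * 0.99837892 = 0.27375550
S_0' = S_0 - PV(D) = 23.9900 - 0.27375550 = 23.71624450
d1 = (ln(S_0'/K) + (r + sigma^2/2)*T) / (sigma*sqrt(T)) = 0.81931700
d2 = d1 - sigma*sqrt(T) = 0.71541473
exp(-rT) = 0.99675657
N(-d1) = 0.20630279; N(-d2) = 0.23717641
P = K * exp(-rT) * N(-d2) - S_0' * N(-d1) = 21.9700 * 0.99675657 * 0.23717641 - 23.71624450 * 0.20630279 = 0.3011


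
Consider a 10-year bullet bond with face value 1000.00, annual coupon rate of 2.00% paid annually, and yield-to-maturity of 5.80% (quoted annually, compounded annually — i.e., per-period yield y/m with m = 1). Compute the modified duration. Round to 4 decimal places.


Answer: Modified duration = 8.4805

Derivation:
Coupon per period c = face * coupon_rate / m = 20.000000
Periods per year m = 1; per-period yield y/m = 0.058000
Number of cashflows N = 10
Cashflows (t years, CF_t, discount factor 1/(1+y/m)^(m*t), PV):
  t = 1.0000: CF_t = 20.000000, DF = 0.945180, PV = 18.903592
  t = 2.0000: CF_t = 20.000000, DF = 0.893364, PV = 17.867289
  t = 3.0000: CF_t = 20.000000, DF = 0.844390, PV = 16.887797
  t = 4.0000: CF_t = 20.000000, DF = 0.798100, PV = 15.962001
  t = 5.0000: CF_t = 20.000000, DF = 0.754348, PV = 15.086957
  t = 6.0000: CF_t = 20.000000, DF = 0.712994, PV = 14.259884
  t = 7.0000: CF_t = 20.000000, DF = 0.673908, PV = 13.478151
  t = 8.0000: CF_t = 20.000000, DF = 0.636964, PV = 12.739273
  t = 9.0000: CF_t = 20.000000, DF = 0.602045, PV = 12.040901
  t = 10.0000: CF_t = 1020.000000, DF = 0.569041, PV = 580.421505
Price P = sum_t PV_t = 717.647349
First compute Macaulay numerator sum_t t * PV_t:
  t * PV_t at t = 1.0000: 18.903592
  t * PV_t at t = 2.0000: 35.734578
  t * PV_t at t = 3.0000: 50.663390
  t * PV_t at t = 4.0000: 63.848003
  t * PV_t at t = 5.0000: 75.434786
  t * PV_t at t = 6.0000: 85.559303
  t * PV_t at t = 7.0000: 94.347058
  t * PV_t at t = 8.0000: 101.914186
  t * PV_t at t = 9.0000: 108.368109
  t * PV_t at t = 10.0000: 5804.215047
Macaulay duration D = 6438.988052 / 717.647349 = 8.972357
Modified duration = D / (1 + y/m) = 8.972357 / (1 + 0.058000) = 8.480488


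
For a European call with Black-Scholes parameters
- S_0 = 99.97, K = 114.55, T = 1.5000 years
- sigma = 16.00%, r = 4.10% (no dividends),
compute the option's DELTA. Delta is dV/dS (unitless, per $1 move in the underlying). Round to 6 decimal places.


d1 = -0.2829225356; d2 = -0.4788817150
phi(d1) = 0.3832908748; exp(-qT) = 1.0000000000; exp(-rT) = 0.9403529457
N(d1) = 0.3886181096
Delta = exp(-qT) * N(d1) = 1.0000000000 * 0.3886181096 = 0.388618

Answer: Delta = 0.388618


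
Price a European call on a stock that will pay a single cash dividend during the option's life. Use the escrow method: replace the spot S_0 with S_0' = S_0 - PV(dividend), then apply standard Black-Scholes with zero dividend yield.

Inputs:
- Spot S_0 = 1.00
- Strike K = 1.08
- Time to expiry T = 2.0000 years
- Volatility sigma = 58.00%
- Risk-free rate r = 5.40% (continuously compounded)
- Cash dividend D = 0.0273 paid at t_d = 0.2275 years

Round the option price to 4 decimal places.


PV(D) = D * exp(-r * t_d) = 0.0273 * 0.98779015 = 0.02696667
S_0' = S_0 - PV(D) = 1.0000 - 0.02696667 = 0.97303333
d1 = (ln(S_0'/K) + (r + sigma^2/2)*T) / (sigma*sqrt(T)) = 0.41463524
d2 = d1 - sigma*sqrt(T) = -0.40560862
exp(-rT) = 0.89762760
N(d1) = 0.66079553; N(d2) = 0.34251510
C = S_0' * N(d1) - K * exp(-rT) * N(d2) = 0.97303333 * 0.66079553 - 1.0800 * 0.89762760 * 0.34251510 = 0.3109

Answer: Price = 0.3109


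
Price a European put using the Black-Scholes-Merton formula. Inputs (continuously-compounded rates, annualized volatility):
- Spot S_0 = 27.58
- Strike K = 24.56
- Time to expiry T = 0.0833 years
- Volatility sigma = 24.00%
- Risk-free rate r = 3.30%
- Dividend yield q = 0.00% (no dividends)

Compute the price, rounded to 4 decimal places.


d1 = (ln(S/K) + (r - q + 0.5*sigma^2) * T) / (sigma * sqrt(T)) = 1.74856216
d2 = d1 - sigma * sqrt(T) = 1.67929399
exp(-rT) = 0.99725487; exp(-qT) = 1.00000000
P = K * exp(-rT) * N(-d2) - S_0 * exp(-qT) * N(-d1)
N(-d1) = 0.04018337; N(-d2) = 0.04654738
P = 24.5600 * 0.99725487 * 0.04654738 - 27.5800 * 1.00000000 * 0.04018337 = 0.0318

Answer: Price = 0.0318


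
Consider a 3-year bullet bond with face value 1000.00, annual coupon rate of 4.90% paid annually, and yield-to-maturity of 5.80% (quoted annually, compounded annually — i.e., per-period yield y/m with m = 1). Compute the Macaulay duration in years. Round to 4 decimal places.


Coupon per period c = face * coupon_rate / m = 49.000000
Periods per year m = 1; per-period yield y/m = 0.058000
Number of cashflows N = 3
Cashflows (t years, CF_t, discount factor 1/(1+y/m)^(m*t), PV):
  t = 1.0000: CF_t = 49.000000, DF = 0.945180, PV = 46.313800
  t = 2.0000: CF_t = 49.000000, DF = 0.893364, PV = 43.774858
  t = 3.0000: CF_t = 1049.000000, DF = 0.844390, PV = 885.764938
Price P = sum_t PV_t = 975.853595
Macaulay numerator sum_t t * PV_t:
  t * PV_t at t = 1.0000: 46.313800
  t * PV_t at t = 2.0000: 87.549716
  t * PV_t at t = 3.0000: 2657.294813
Macaulay duration D = (sum_t t * PV_t) / P = 2791.158329 / 975.853595 = 2.860222

Answer: Macaulay duration = 2.8602 years


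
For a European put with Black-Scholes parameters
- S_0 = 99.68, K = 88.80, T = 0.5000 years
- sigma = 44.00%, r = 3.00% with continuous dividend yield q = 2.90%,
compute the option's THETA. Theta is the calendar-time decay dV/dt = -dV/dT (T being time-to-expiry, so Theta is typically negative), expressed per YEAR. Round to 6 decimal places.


Answer: Theta = -10.368353

Derivation:
d1 = 0.5286536162; d2 = 0.2175266325
phi(d1) = 0.3469148715; exp(-qT) = 0.9856046187; exp(-rT) = 0.9851119396
Theta = -S*exp(-qT)*phi(d1)*sigma/(2*sqrt(T)) + r*K*exp(-rT)*N(-d2) - q*S*exp(-qT)*N(-d1)
N(-d1) = 0.2985228796; N(-d2) = 0.4138989771; sqrt(T) = 0.7071067812
Term 1 = -99.6800 * 0.9856046187 * 0.3469148715 * 0.4400 / (2 * 0.7071067812) = -10.6040399558
Term 2 = 0.0300 * 88.8000 * 0.9851119396 * 0.4138989771 = 1.0862108995
Term 3 = -0.0290 * 99.6800 * 0.9856046187 * 0.2985228796 = -0.8505236210
Theta = -10.6040399558 + (1.0862108995) + (-0.8505236210) = -10.368353


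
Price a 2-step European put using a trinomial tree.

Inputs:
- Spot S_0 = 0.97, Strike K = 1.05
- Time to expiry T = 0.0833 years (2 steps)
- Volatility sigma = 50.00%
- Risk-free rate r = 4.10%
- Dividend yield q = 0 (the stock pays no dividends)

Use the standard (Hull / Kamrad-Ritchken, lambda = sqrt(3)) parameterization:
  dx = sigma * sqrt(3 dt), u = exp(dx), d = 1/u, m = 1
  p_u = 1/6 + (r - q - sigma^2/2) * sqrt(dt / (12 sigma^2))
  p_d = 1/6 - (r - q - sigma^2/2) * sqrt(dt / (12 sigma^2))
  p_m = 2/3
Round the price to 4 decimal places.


dt = T/N = 0.041650; dx = sigma*sqrt(3*dt) = 0.176741
u = exp(dx) = 1.193322; d = 1/u = 0.837997
p_u = 0.156769, p_m = 0.666667, p_d = 0.176564
Discount per step: exp(-r*dt) = 0.998294
Stock lattice S(k, j) with j the centered position index:
  k=0: S(0,+0) = 0.9700
  k=1: S(1,-1) = 0.8129; S(1,+0) = 0.9700; S(1,+1) = 1.1575
  k=2: S(2,-2) = 0.6812; S(2,-1) = 0.8129; S(2,+0) = 0.9700; S(2,+1) = 1.1575; S(2,+2) = 1.3813
Terminal payoffs V(N, j) = max(K - S_T, 0):
  V(2,-2) = 0.368829; V(2,-1) = 0.237143; V(2,+0) = 0.080000; V(2,+1) = 0.000000; V(2,+2) = 0.000000
Backward induction: V(k, j) = exp(-r*dt) * [p_u * V(k+1, j+1) + p_m * V(k+1, j) + p_d * V(k+1, j-1)]
  V(1,-1) = exp(-r*dt) * [p_u*0.080000 + p_m*0.237143 + p_d*0.368829] = 0.235357
  V(1,+0) = exp(-r*dt) * [p_u*0.000000 + p_m*0.080000 + p_d*0.237143] = 0.095042
  V(1,+1) = exp(-r*dt) * [p_u*0.000000 + p_m*0.000000 + p_d*0.080000] = 0.014101
  V(0,+0) = exp(-r*dt) * [p_u*0.014101 + p_m*0.095042 + p_d*0.235357] = 0.106945

Answer: Price = V(0,0) = 0.1069


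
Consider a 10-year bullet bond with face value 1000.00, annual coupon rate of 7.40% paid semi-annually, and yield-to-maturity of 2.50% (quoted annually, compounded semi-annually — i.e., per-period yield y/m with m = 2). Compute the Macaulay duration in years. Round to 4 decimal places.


Coupon per period c = face * coupon_rate / m = 37.000000
Periods per year m = 2; per-period yield y/m = 0.012500
Number of cashflows N = 20
Cashflows (t years, CF_t, discount factor 1/(1+y/m)^(m*t), PV):
  t = 0.5000: CF_t = 37.000000, DF = 0.987654, PV = 36.543210
  t = 1.0000: CF_t = 37.000000, DF = 0.975461, PV = 36.092059
  t = 1.5000: CF_t = 37.000000, DF = 0.963418, PV = 35.646478
  t = 2.0000: CF_t = 37.000000, DF = 0.951524, PV = 35.206398
  t = 2.5000: CF_t = 37.000000, DF = 0.939777, PV = 34.771751
  t = 3.0000: CF_t = 37.000000, DF = 0.928175, PV = 34.342470
  t = 3.5000: CF_t = 37.000000, DF = 0.916716, PV = 33.918489
  t = 4.0000: CF_t = 37.000000, DF = 0.905398, PV = 33.499743
  t = 4.5000: CF_t = 37.000000, DF = 0.894221, PV = 33.086165
  t = 5.0000: CF_t = 37.000000, DF = 0.883181, PV = 32.677694
  t = 5.5000: CF_t = 37.000000, DF = 0.872277, PV = 32.274266
  t = 6.0000: CF_t = 37.000000, DF = 0.861509, PV = 31.875818
  t = 6.5000: CF_t = 37.000000, DF = 0.850873, PV = 31.482290
  t = 7.0000: CF_t = 37.000000, DF = 0.840368, PV = 31.093619
  t = 7.5000: CF_t = 37.000000, DF = 0.829993, PV = 30.709748
  t = 8.0000: CF_t = 37.000000, DF = 0.819746, PV = 30.330615
  t = 8.5000: CF_t = 37.000000, DF = 0.809626, PV = 29.956163
  t = 9.0000: CF_t = 37.000000, DF = 0.799631, PV = 29.586334
  t = 9.5000: CF_t = 37.000000, DF = 0.789759, PV = 29.221070
  t = 10.0000: CF_t = 1037.000000, DF = 0.780009, PV = 808.868865
Price P = sum_t PV_t = 1431.183245
Macaulay numerator sum_t t * PV_t:
  t * PV_t at t = 0.5000: 18.271605
  t * PV_t at t = 1.0000: 36.092059
  t * PV_t at t = 1.5000: 53.469717
  t * PV_t at t = 2.0000: 70.412796
  t * PV_t at t = 2.5000: 86.929378
  t * PV_t at t = 3.0000: 103.027411
  t * PV_t at t = 3.5000: 118.714713
  t * PV_t at t = 4.0000: 133.998970
  t * PV_t at t = 4.5000: 148.887745
  t * PV_t at t = 5.0000: 163.388471
  t * PV_t at t = 5.5000: 177.508463
  t * PV_t at t = 6.0000: 191.254909
  t * PV_t at t = 6.5000: 204.634882
  t * PV_t at t = 7.0000: 217.655335
  t * PV_t at t = 7.5000: 230.323106
  t * PV_t at t = 8.0000: 242.644919
  t * PV_t at t = 8.5000: 254.627384
  t * PV_t at t = 9.0000: 266.277003
  t * PV_t at t = 9.5000: 277.600167
  t * PV_t at t = 10.0000: 8088.688646
Macaulay duration D = (sum_t t * PV_t) / P = 11084.407680 / 1431.183245 = 7.744926

Answer: Macaulay duration = 7.7449 years


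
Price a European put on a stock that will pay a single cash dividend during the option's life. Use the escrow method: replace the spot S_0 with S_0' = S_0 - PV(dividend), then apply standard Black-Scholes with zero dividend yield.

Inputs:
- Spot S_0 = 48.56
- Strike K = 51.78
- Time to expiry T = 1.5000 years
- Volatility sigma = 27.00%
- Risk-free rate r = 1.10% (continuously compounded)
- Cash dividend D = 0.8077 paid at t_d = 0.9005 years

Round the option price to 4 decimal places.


PV(D) = D * exp(-r * t_d) = 0.8077 * 0.99014340 = 0.79973882
S_0' = S_0 - PV(D) = 48.5600 - 0.79973882 = 47.76026118
d1 = (ln(S_0'/K) + (r + sigma^2/2)*T) / (sigma*sqrt(T)) = -0.02913694
d2 = d1 - sigma*sqrt(T) = -0.35981806
exp(-rT) = 0.98363538
N(-d1) = 0.51162231; N(-d2) = 0.64050840
P = K * exp(-rT) * N(-d2) - S_0' * N(-d1) = 51.7800 * 0.98363538 * 0.64050840 - 47.76026118 * 0.51162231 = 8.1876

Answer: Price = 8.1876


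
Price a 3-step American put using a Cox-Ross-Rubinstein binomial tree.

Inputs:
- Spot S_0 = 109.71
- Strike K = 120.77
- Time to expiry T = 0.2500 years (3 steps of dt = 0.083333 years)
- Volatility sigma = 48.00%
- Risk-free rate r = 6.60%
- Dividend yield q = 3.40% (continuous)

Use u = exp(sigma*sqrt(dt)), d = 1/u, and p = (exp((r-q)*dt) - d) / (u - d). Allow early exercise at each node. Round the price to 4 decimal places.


Answer: Price = V(0,0) = 16.7579

Derivation:
dt = T/N = 0.083333
u = exp(sigma*sqrt(dt)) = 1.148623; d = 1/u = 0.870607
p = (exp((r-q)*dt) - d) / (u - d) = 0.475019
Discount per step: exp(-r*dt) = 0.994515
Stock lattice S(k, i) with i counting down-moves:
  k=0: S(0,0) = 109.7100
  k=1: S(1,0) = 126.0155; S(1,1) = 95.5143
  k=2: S(2,0) = 144.7443; S(2,1) = 109.7100; S(2,2) = 83.1555
  k=3: S(3,0) = 166.2567; S(3,1) = 126.0155; S(3,2) = 95.5143; S(3,3) = 72.3958
Terminal payoffs V(N, i) = max(K - S_T, 0):
  V(3,0) = 0.000000; V(3,1) = 0.000000; V(3,2) = 25.255654; V(3,3) = 48.374197
Backward induction: V(k, i) = exp(-r*dt) * [p * V(k+1, i) + (1-p) * V(k+1, i+1)]; then take max(V_cont, immediate exercise) for American.
  V(2,0) = exp(-r*dt) * [p*0.000000 + (1-p)*0.000000] = 0.000000; exercise = 0.000000; V(2,0) = max -> 0.000000
  V(2,1) = exp(-r*dt) * [p*0.000000 + (1-p)*25.255654] = 13.186018; exercise = 11.060000; V(2,1) = max -> 13.186018
  V(2,2) = exp(-r*dt) * [p*25.255654 + (1-p)*48.374197] = 37.187359; exercise = 37.614496; V(2,2) = max -> 37.614496
  V(1,0) = exp(-r*dt) * [p*0.000000 + (1-p)*13.186018] = 6.884442; exercise = 0.000000; V(1,0) = max -> 6.884442
  V(1,1) = exp(-r*dt) * [p*13.186018 + (1-p)*37.614496] = 25.867843; exercise = 25.255654; V(1,1) = max -> 25.867843
  V(0,0) = exp(-r*dt) * [p*6.884442 + (1-p)*25.867843] = 16.757946; exercise = 11.060000; V(0,0) = max -> 16.757946


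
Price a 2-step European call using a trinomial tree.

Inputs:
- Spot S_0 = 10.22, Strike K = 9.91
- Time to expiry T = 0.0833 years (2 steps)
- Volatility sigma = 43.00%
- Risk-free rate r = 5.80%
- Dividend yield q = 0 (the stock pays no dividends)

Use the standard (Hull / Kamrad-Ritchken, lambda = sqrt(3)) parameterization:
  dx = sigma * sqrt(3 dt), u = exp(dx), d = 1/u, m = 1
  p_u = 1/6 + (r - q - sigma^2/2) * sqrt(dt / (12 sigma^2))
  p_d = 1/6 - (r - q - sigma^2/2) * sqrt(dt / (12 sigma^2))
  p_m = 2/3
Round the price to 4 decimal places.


Answer: Price = V(0,0) = 0.6842

Derivation:
dt = T/N = 0.041650; dx = sigma*sqrt(3*dt) = 0.151998
u = exp(dx) = 1.164157; d = 1/u = 0.858990
p_u = 0.161947, p_m = 0.666667, p_d = 0.171387
Discount per step: exp(-r*dt) = 0.997587
Stock lattice S(k, j) with j the centered position index:
  k=0: S(0,+0) = 10.2200
  k=1: S(1,-1) = 8.7789; S(1,+0) = 10.2200; S(1,+1) = 11.8977
  k=2: S(2,-2) = 7.5410; S(2,-1) = 8.7789; S(2,+0) = 10.2200; S(2,+1) = 11.8977; S(2,+2) = 13.8508
Terminal payoffs V(N, j) = max(S_T - K, 0):
  V(2,-2) = 0.000000; V(2,-1) = 0.000000; V(2,+0) = 0.310000; V(2,+1) = 1.987688; V(2,+2) = 3.940782
Backward induction: V(k, j) = exp(-r*dt) * [p_u * V(k+1, j+1) + p_m * V(k+1, j) + p_d * V(k+1, j-1)]
  V(1,-1) = exp(-r*dt) * [p_u*0.310000 + p_m*0.000000 + p_d*0.000000] = 0.050082
  V(1,+0) = exp(-r*dt) * [p_u*1.987688 + p_m*0.310000 + p_d*0.000000] = 0.527291
  V(1,+1) = exp(-r*dt) * [p_u*3.940782 + p_m*1.987688 + p_d*0.310000] = 2.011587
  V(0,+0) = exp(-r*dt) * [p_u*2.011587 + p_m*0.527291 + p_d*0.050082] = 0.684226


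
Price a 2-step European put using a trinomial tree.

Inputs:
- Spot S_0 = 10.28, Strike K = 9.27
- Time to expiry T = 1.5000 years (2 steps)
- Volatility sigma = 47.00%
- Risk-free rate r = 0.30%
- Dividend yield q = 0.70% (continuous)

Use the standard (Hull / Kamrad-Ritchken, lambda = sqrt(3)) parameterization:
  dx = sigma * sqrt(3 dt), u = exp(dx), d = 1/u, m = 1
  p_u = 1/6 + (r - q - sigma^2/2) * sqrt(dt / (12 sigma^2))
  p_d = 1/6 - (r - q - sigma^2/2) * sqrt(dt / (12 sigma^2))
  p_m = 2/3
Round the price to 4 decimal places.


Answer: Price = V(0,0) = 1.6141

Derivation:
dt = T/N = 0.750000; dx = sigma*sqrt(3*dt) = 0.705000
u = exp(dx) = 2.023847; d = 1/u = 0.494109
p_u = 0.105789, p_m = 0.666667, p_d = 0.227544
Discount per step: exp(-r*dt) = 0.997753
Stock lattice S(k, j) with j the centered position index:
  k=0: S(0,+0) = 10.2800
  k=1: S(1,-1) = 5.0794; S(1,+0) = 10.2800; S(1,+1) = 20.8051
  k=2: S(2,-2) = 2.5098; S(2,-1) = 5.0794; S(2,+0) = 10.2800; S(2,+1) = 20.8051; S(2,+2) = 42.1064
Terminal payoffs V(N, j) = max(K - S_T, 0):
  V(2,-2) = 6.760207; V(2,-1) = 4.190564; V(2,+0) = 0.000000; V(2,+1) = 0.000000; V(2,+2) = 0.000000
Backward induction: V(k, j) = exp(-r*dt) * [p_u * V(k+1, j+1) + p_m * V(k+1, j) + p_d * V(k+1, j-1)]
  V(1,-1) = exp(-r*dt) * [p_u*0.000000 + p_m*4.190564 + p_d*6.760207] = 4.322220
  V(1,+0) = exp(-r*dt) * [p_u*0.000000 + p_m*0.000000 + p_d*4.190564] = 0.951396
  V(1,+1) = exp(-r*dt) * [p_u*0.000000 + p_m*0.000000 + p_d*0.000000] = 0.000000
  V(0,+0) = exp(-r*dt) * [p_u*0.000000 + p_m*0.951396 + p_d*4.322220] = 1.614125


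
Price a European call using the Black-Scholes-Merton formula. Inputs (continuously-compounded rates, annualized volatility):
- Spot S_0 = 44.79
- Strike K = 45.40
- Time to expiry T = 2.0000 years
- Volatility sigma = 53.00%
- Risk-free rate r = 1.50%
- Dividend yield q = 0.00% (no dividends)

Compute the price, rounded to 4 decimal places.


Answer: Price = 13.3481

Derivation:
d1 = (ln(S/K) + (r - q + 0.5*sigma^2) * T) / (sigma * sqrt(T)) = 0.39674400
d2 = d1 - sigma * sqrt(T) = -0.35278919
exp(-rT) = 0.97044553; exp(-qT) = 1.00000000
C = S_0 * exp(-qT) * N(d1) - K * exp(-rT) * N(d2)
N(d1) = 0.65422187; N(d2) = 0.36212324
C = 44.7900 * 1.00000000 * 0.65422187 - 45.4000 * 0.97044553 * 0.36212324 = 13.3481


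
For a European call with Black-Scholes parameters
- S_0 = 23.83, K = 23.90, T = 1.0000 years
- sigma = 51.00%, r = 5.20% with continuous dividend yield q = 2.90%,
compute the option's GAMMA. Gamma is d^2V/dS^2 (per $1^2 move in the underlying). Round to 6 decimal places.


d1 = 0.2943467298; d2 = -0.2156532702
phi(d1) = 0.3820290860; exp(-qT) = 0.9714164645; exp(-rT) = 0.9493288668
Gamma = exp(-qT) * phi(d1) / (S * sigma * sqrt(T)) = 0.9714164645 * 0.3820290860 / (23.8300 * 0.5100 * 1.0000000000) = 0.030536

Answer: Gamma = 0.030536
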